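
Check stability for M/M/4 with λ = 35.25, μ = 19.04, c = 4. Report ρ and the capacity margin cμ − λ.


Total capacity cμ = 4·19.04 = 76.16/hr
ρ = λ/(cμ) = 35.25/76.16 = 0.4628
Stable ⇔ ρ < 1: YES
Spare capacity = cμ − λ = 76.16 − 35.25 = 40.91/hr

Final: ρ = 0.4628; stable; margin = 40.91/hr


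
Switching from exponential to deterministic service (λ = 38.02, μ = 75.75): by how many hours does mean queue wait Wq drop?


ρ = 38.02/75.75 = 0.5019
Wq(M/M/1) = ρ/(μ−λ) = 0.5019/37.73 = 0.01330 hr
Wq(M/D/1) = ρ/(2(μ−λ)) = 0.006651 hr
Savings = 0.01330 − 0.006651 = 0.006651 hr

Final: 0.006651 hr


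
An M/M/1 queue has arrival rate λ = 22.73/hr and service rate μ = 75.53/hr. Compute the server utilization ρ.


ρ = λ/μ = 22.73/75.53 = 0.3009

Final: 0.3009


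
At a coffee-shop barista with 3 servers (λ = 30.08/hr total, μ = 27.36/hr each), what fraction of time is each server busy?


ρ = λ/(cμ) = 30.08/(3·27.36) = 30.08/82.08 = 0.3665

Final: 0.3665


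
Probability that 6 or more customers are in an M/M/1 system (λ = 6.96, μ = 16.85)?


ρ = 6.96/16.85 = 0.4131
P(N ≥ n) = ρ^n = 0.4131^6 = 0.004967

Final: 0.004967


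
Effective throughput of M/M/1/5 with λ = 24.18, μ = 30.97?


ρ = 0.7808; P_K = (1−ρ)ρ^5/(1−ρ^6) = 0.082234
λ_eff = λ(1 − P_K) = 24.18·(1 − 0.082234) = 24.18·0.917766 = 22.1916 /hr

Final: 22.1916 /hr


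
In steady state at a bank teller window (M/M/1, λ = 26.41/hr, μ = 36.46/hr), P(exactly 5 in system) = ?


ρ = 26.41/36.46 = 0.7244
P_n = (1−ρ)·ρ^n = (1 − 0.7244)·0.7244^5 = 0.2756·0.199415 = 0.054968

Final: 0.054968


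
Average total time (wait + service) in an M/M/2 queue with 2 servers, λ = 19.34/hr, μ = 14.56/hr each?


a = 1.3283; ρ = 0.6641; P₀ = 0.201816
Lq = P₀·a^c·ρ/(c!(1−ρ)²) = 1.04830
Wq = Lq/λ = 1.04830/19.34 = 0.05420 hr
W = Wq + 1/μ = 0.05420 + 0.06868 = 0.12289 hr

Final: 0.12289 hr


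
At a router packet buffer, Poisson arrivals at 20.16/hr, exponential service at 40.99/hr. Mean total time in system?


W = 1/(μ−λ) = 1/(40.99 − 20.16) = 1/20.83 = 0.04801 hr

Final: 0.04801 hr


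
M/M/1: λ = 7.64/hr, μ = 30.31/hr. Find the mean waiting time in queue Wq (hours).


ρ = 7.64/30.31 = 0.2521
Wq = ρ/(μ−λ) = 0.2521/(30.31 − 7.64) = 0.2521/22.67 = 0.01112 hr

Final: 0.01112 hr


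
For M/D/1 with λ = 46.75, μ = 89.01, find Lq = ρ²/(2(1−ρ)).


ρ = 46.75/89.01 = 0.5252
M/D/1: Lq = ρ²/(2(1−ρ)) = 0.2759/(2·0.4748) = 0.29051

Final: 0.29051


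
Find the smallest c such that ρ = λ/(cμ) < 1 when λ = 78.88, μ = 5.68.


Stability requires cμ > λ ⇔ c > λ/μ.
λ/μ = 78.88/5.68 = 13.8873
Minimum integer c = ⌊13.8873⌋ + 1 = 14
Check: 14·5.68 = 79.52 > 78.88, while 13·5.68 = 73.84 ≤ 78.88

Final: 14 servers


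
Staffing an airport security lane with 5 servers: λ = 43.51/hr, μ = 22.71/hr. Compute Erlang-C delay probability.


a = λ/μ = 1.9159; ρ = a/5 = 0.3832
P₀ = 0.146338 (from M/M/c formula)
C(c,a) = [a^c/(c!(1−ρ))]·P₀ = [25.81426/(120·0.6168)]·0.146338
= 0.34875·0.146338 = 0.051036

Final: 0.051036


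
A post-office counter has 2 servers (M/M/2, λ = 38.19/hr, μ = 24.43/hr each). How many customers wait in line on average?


a = λ/μ = 1.5632; ρ = a/2 = 0.7816
P₀ = 0.122573
Lq = P₀·a^c·ρ / (c!·(1−ρ)²) = 0.122573·2.44373·0.7816/(2·0.04769)
= 2.45467

Final: 2.45467


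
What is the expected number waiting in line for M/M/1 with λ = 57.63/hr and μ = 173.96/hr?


ρ = 57.63/173.96 = 0.3313
Lq = ρ²/(1−ρ) = 0.1097/0.6687 = 0.1641

Final: 0.1641


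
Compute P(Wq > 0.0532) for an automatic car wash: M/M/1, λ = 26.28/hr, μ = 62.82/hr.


ρ = 26.28/62.82 = 0.4183
P(Wq > t) = ρ·e^{−(μ−λ)t} = 0.4183·e^{−1.9439}
= 0.4183·0.143141 = 0.059881

Final: 0.059881


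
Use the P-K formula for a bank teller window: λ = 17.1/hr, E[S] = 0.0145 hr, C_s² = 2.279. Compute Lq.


ρ = λ·E[S] = 17.1·0.0145 = 0.2480
Lq = ρ²(1+C_s²)/(2(1−ρ)) = 0.06148·(1+2.279)/(2·0.7520)
= 0.06148·3.2790/1.5041 = 0.13403

Final: 0.13403


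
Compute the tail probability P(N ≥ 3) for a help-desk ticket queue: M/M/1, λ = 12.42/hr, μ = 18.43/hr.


ρ = 12.42/18.43 = 0.6739
P(N ≥ n) = ρ^n = 0.6739^3 = 0.306047

Final: 0.306047


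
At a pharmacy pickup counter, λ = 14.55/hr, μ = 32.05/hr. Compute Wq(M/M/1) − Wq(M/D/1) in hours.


ρ = 14.55/32.05 = 0.4540
Wq(M/M/1) = ρ/(μ−λ) = 0.4540/17.50 = 0.02594 hr
Wq(M/D/1) = ρ/(2(μ−λ)) = 0.01297 hr
Savings = 0.02594 − 0.01297 = 0.01297 hr

Final: 0.01297 hr


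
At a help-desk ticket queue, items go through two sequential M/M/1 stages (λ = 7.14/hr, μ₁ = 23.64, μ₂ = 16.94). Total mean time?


Each node sees arrival rate λ = 7.14/hr (tandem ⇒ throughput preserved).
W₁ = 1/(μ₁−λ) = 1/(23.64−7.14) = 0.06061 hr
W₂ = 1/(μ₂−λ) = 1/(16.94−7.14) = 0.10204 hr
W_total = W₁ + W₂ = 0.06061 + 0.10204 = 0.16265 hr

Final: 0.16265 hr


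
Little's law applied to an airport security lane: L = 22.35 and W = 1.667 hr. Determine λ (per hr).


λ = L/W = 22.35/1.667 = 13.4073 /hr

Final: 13.4073 /hr


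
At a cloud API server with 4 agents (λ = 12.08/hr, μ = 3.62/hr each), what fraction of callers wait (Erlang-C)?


a = λ/μ = 3.3370; ρ = a/4 = 0.8343
P₀ = 0.021155 (from M/M/c formula)
C(c,a) = [a^c/(c!(1−ρ))]·P₀ = [124.00336/(24·0.1657)]·0.021155
= 31.17307·0.021155 = 0.659451

Final: 0.659451


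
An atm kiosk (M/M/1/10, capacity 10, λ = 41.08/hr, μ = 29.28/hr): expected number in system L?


ρ = 41.08/29.28 = 1.4030
L = ρ[1 − (K+1)ρ^K + Kρ^(K+1)] / [(1−ρ)(1−ρ^(K+1))]
Numerator: 1.4030·(1 − 11·29.552459 + 10·41.462262) = 127.035924
Denominator: (-0.4030)·(-40.462262) = 16.306513
L = 127.035924/16.306513 = 7.7905

Final: 7.7905


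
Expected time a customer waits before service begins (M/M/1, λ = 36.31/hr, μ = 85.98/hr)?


ρ = 36.31/85.98 = 0.4223
Wq = ρ/(μ−λ) = 0.4223/(85.98 − 36.31) = 0.4223/49.67 = 0.008502 hr

Final: 0.008502 hr


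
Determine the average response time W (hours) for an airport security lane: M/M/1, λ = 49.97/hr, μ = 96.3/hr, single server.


W = 1/(μ−λ) = 1/(96.3 − 49.97) = 1/46.33 = 0.02158 hr

Final: 0.02158 hr


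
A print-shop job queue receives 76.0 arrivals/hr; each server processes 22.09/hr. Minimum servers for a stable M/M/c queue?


Stability requires cμ > λ ⇔ c > λ/μ.
λ/μ = 76.0/22.09 = 3.4405
Minimum integer c = ⌊3.4405⌋ + 1 = 4
Check: 4·22.09 = 88.36 > 76.0, while 3·22.09 = 66.27 ≤ 76.0

Final: 4 servers


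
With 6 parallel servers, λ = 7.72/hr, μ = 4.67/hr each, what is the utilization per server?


ρ = λ/(cμ) = 7.72/(6·4.67) = 7.72/28.02 = 0.2755

Final: 0.2755


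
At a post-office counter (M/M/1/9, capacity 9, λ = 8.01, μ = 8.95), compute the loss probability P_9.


ρ = λ/μ = 8.01/8.95 = 0.8950
P_K = (1−ρ)ρ^K/(1−ρ^(K+1)) = (0.1050·0.368371)/(1 − 0.329682)
= 0.038689/0.670318 = 0.057718

Final: 0.057718


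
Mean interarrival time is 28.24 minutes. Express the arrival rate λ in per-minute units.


λ = 1/(interarrival time) in consistent units.
1 minute = 1 min, so λ = 1/28.24 = 0.03541 per minute

Final: 0.03541 /min


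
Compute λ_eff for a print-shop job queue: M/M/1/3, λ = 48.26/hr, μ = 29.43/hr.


ρ = 1.6398; P_K = (1−ρ)ρ^3/(1−ρ^4) = 0.452799
λ_eff = λ(1 − P_K) = 48.26·(1 − 0.452799) = 48.26·0.547201 = 26.4079 /hr

Final: 26.4079 /hr


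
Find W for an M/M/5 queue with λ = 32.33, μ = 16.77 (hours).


a = 1.9278; ρ = 0.3856; P₀ = 0.144571
Lq = P₀·a^c·ρ/(c!(1−ρ)²) = 0.03277
Wq = Lq/λ = 0.03277/32.33 = 0.001013 hr
W = Wq + 1/μ = 0.001013 + 0.05963 = 0.06064 hr

Final: 0.06064 hr


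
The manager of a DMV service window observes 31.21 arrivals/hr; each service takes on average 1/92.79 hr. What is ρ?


ρ = λ/μ = 31.21/92.79 = 0.3364

Final: 0.3364


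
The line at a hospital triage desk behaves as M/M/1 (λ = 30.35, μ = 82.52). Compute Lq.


ρ = 30.35/82.52 = 0.3678
Lq = ρ²/(1−ρ) = 0.1353/0.6322 = 0.2140

Final: 0.2140


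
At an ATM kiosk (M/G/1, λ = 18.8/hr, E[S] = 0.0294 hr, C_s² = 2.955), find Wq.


ρ = λ·E[S] = 18.8·0.0294 = 0.5527
E[S²] = E[S]²(1+C_s²) = 0.0294²·(1+2.955) = 0.003419
Wq = λ·E[S²]/(2(1−ρ)) = 18.8·0.003419/(2·0.4473) = 0.07184 hr

Final: 0.07184 hr


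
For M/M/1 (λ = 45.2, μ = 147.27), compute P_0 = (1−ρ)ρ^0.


ρ = 45.2/147.27 = 0.3069
P_n = (1−ρ)·ρ^n = (1 − 0.3069)·0.3069^0 = 0.6931·1.000000 = 0.693081

Final: 0.693081


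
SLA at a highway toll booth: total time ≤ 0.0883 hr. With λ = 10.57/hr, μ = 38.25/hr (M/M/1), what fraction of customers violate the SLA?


W ~ Exponential(μ−λ) for M/M/1.
μ − λ = 38.25 − 10.57 = 27.6800
P(W > t) = e^{−(μ−λ)t} = e^{−2.4441} = 0.086800

Final: 0.086800


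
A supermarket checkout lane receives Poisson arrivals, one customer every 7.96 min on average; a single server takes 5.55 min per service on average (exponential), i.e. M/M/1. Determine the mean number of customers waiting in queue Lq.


λ = 60/7.96 = 7.5377 /hr
μ = 60/5.55 = 10.8108 /hr
ρ = λ/μ = 7.5377/10.8108 = 0.6972
Lq = ρ²/(1−ρ) = 0.4861/0.3028 = 1.6057

Final: 1.6057


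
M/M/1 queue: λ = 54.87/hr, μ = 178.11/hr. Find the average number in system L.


ρ = λ/μ = 54.87/178.11 = 0.3081
L = ρ/(1−ρ) = 0.3081/(1 − 0.3081) = 0.3081/0.6919 = 0.4452

Final: 0.4452


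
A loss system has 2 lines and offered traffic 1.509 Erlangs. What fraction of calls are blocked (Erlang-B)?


B(c,a) = (a^c/c!) / Σ_{k=0}^{c} a^k/k!
a^2/2! = 1.138540
Σ terms (k=0..2): 1.00000 + 1.50900 + 1.13854 = 3.647540
B = 1.138540/3.647540 = 0.312139

Final: 0.312139


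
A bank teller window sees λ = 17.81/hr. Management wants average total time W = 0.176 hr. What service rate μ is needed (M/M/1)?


W = 1/(μ−λ) ⇒ μ − λ = 1/W = 1/0.176 = 5.6818
μ = λ + 1/W = 17.81 + 5.6818 = 23.4918 per hr

Final: 23.4918 /hr


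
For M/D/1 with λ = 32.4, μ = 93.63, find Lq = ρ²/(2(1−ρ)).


ρ = 32.4/93.63 = 0.3460
M/D/1: Lq = ρ²/(2(1−ρ)) = 0.1197/(2·0.6540) = 0.09155

Final: 0.09155


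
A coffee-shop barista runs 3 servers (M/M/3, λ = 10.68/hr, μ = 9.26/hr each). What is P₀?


a = λ/μ = 10.68/9.26 = 1.1533; ρ = a/c = 0.3844
Σ_{k=0}^{2} a^k/k! (terms k=0..2) = 1.00000 + 1.15335 + 0.66511 = 2.81845
Tail: a^3/(3!(1−ρ)) = 1.53420/(6·0.6156) = 0.41540
P₀ = 1/(2.81845 + 0.41540) = 1/3.23385 = 0.309229

Final: 0.309229


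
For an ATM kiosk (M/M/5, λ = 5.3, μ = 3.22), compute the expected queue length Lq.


a = λ/μ = 1.6460; ρ = a/5 = 0.3292
P₀ = 0.192320
Lq = P₀·a^c·ρ / (c!·(1−ρ)²) = 0.192320·12.08092·0.3292/(120·0.44998)
= 0.01416

Final: 0.01416


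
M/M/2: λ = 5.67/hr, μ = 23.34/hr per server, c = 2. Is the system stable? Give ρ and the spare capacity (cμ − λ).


Total capacity cμ = 2·23.34 = 46.68/hr
ρ = λ/(cμ) = 5.67/46.68 = 0.1215
Stable ⇔ ρ < 1: YES
Spare capacity = cμ − λ = 46.68 − 5.67 = 41.01/hr

Final: ρ = 0.1215; stable; margin = 41.01/hr


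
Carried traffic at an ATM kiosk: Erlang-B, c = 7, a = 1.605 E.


B(7,1.605) = 0.001094 (Erlang-B)
Carried load = a(1 − B) = 1.605·(1 − 0.001094) = 1.605·0.998906 = 1.6032 E

Final: 1.6032 Erlangs


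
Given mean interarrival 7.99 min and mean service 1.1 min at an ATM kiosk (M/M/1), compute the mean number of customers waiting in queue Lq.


λ = 60/7.99 = 7.5094 /hr
μ = 60/1.1 = 54.5455 /hr
ρ = λ/μ = 7.5094/54.5455 = 0.1377
Lq = ρ²/(1−ρ) = 0.01895/0.8623 = 0.02198

Final: 0.02198


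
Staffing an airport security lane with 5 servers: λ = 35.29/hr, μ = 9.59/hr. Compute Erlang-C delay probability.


a = λ/μ = 3.6799; ρ = a/5 = 0.7360
P₀ = 0.020536 (from M/M/c formula)
C(c,a) = [a^c/(c!(1−ρ))]·P₀ = [674.78475/(120·0.2640)]·0.020536
= 21.29800·0.020536 = 0.437382

Final: 0.437382


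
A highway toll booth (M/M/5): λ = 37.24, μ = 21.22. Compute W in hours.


a = 1.7549; ρ = 0.3510; P₀ = 0.172275
Lq = P₀·a^c·ρ/(c!(1−ρ)²) = 0.01991
Wq = Lq/λ = 0.01991/37.24 = 0.0005347 hr
W = Wq + 1/μ = 0.0005347 + 0.04713 = 0.04766 hr

Final: 0.04766 hr


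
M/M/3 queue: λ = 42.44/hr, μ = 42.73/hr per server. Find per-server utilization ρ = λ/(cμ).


ρ = λ/(cμ) = 42.44/(3·42.73) = 42.44/128.19 = 0.3311

Final: 0.3311


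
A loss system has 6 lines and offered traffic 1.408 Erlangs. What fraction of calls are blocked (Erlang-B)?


B(c,a) = (a^c/c!) / Σ_{k=0}^{c} a^k/k!
a^6/6! = 0.010821
Σ terms (k=0..6): 1.00000 + 1.40800 + 0.99123 + 0.46522 + 0.16376 + 0.04611 + 0.01082 = 4.085142
B = 0.010821/4.085142 = 0.002649

Final: 0.002649


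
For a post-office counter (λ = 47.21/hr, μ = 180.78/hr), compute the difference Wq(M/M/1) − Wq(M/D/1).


ρ = 47.21/180.78 = 0.2611
Wq(M/M/1) = ρ/(μ−λ) = 0.2611/133.57 = 0.001955 hr
Wq(M/D/1) = ρ/(2(μ−λ)) = 0.0009776 hr
Savings = 0.001955 − 0.0009776 = 0.0009776 hr

Final: 0.0009776 hr


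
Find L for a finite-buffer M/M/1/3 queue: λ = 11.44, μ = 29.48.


ρ = 11.44/29.48 = 0.3881
L = ρ[1 − (K+1)ρ^K + Kρ^(K+1)] / [(1−ρ)(1−ρ^(K+1))]
Numerator: 0.3881·(1 − 4·0.058438 + 3·0.022677) = 0.323751
Denominator: (0.6119)·(0.977323) = 0.598063
L = 0.323751/0.598063 = 0.5413

Final: 0.5413


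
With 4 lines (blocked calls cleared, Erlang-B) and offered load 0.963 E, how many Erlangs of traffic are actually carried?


B(4,0.963) = 0.013722 (Erlang-B)
Carried load = a(1 − B) = 0.963·(1 − 0.013722) = 0.963·0.986278 = 0.9498 E

Final: 0.9498 Erlangs


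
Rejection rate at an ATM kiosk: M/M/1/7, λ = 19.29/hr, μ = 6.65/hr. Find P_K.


ρ = λ/μ = 19.29/6.65 = 2.9008
P_K = (1−ρ)ρ^K/(1−ρ^(K+1)) = (-1.9008·1728.120716)/(1 − 5012.849415)
= -3284.728699/-5011.849415 = 0.655393

Final: 0.655393


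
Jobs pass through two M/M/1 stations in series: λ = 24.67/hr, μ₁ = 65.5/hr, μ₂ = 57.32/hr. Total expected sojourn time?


Each node sees arrival rate λ = 24.67/hr (tandem ⇒ throughput preserved).
W₁ = 1/(μ₁−λ) = 1/(65.5−24.67) = 0.02449 hr
W₂ = 1/(μ₂−λ) = 1/(57.32−24.67) = 0.03063 hr
W_total = W₁ + W₂ = 0.02449 + 0.03063 = 0.05512 hr

Final: 0.05512 hr


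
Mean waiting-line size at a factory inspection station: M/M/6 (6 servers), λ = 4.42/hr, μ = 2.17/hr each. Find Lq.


a = λ/μ = 2.0369; ρ = a/6 = 0.3395
P₀ = 0.130221
Lq = P₀·a^c·ρ / (c!·(1−ρ)²) = 0.130221·71.41266·0.3395/(720·0.43629)
= 0.01005

Final: 0.01005


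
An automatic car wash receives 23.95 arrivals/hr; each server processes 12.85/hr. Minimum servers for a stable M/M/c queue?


Stability requires cμ > λ ⇔ c > λ/μ.
λ/μ = 23.95/12.85 = 1.8638
Minimum integer c = ⌊1.8638⌋ + 1 = 2
Check: 2·12.85 = 25.70 > 23.95, while 1·12.85 = 12.85 ≤ 23.95

Final: 2 servers


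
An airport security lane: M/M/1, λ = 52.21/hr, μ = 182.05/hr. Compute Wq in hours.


ρ = 52.21/182.05 = 0.2868
Wq = ρ/(μ−λ) = 0.2868/(182.05 − 52.21) = 0.2868/129.84 = 0.002209 hr

Final: 0.002209 hr


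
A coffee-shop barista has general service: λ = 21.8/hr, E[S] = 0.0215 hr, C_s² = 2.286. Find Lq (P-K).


ρ = λ·E[S] = 21.8·0.0215 = 0.4687
Lq = ρ²(1+C_s²)/(2(1−ρ)) = 0.2197·(1+2.286)/(2·0.5313)
= 0.2197·3.2860/1.0626 = 0.67934

Final: 0.67934


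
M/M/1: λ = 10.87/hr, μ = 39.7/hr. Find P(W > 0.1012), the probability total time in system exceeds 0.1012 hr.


W ~ Exponential(μ−λ) for M/M/1.
μ − λ = 39.7 − 10.87 = 28.8300
P(W > t) = e^{−(μ−λ)t} = e^{−2.9176} = 0.054063

Final: 0.054063


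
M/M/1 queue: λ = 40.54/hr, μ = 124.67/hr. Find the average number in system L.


ρ = λ/μ = 40.54/124.67 = 0.3252
L = ρ/(1−ρ) = 0.3252/(1 − 0.3252) = 0.3252/0.6748 = 0.4819

Final: 0.4819


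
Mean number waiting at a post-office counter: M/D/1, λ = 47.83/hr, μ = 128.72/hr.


ρ = 47.83/128.72 = 0.3716
M/D/1: Lq = ρ²/(2(1−ρ)) = 0.1381/(2·0.6284) = 0.10986

Final: 0.10986


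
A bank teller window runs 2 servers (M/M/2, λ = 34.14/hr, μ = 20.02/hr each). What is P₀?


a = λ/μ = 34.14/20.02 = 1.7053; ρ = a/c = 0.8526
Σ_{k=0}^{1} a^k/k! (terms k=0..1) = 1.00000 + 1.70529 = 2.70529
Tail: a^2/(2!(1−ρ)) = 2.90803/(2·0.1474) = 9.86759
P₀ = 1/(2.70529 + 9.86759) = 1/12.57288 = 0.079536

Final: 0.079536


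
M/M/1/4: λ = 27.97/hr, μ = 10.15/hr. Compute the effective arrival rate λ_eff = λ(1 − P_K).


ρ = 2.7557; P_K = (1−ρ)ρ^4/(1−ρ^5) = 0.641146
λ_eff = λ(1 − P_K) = 27.97·(1 − 0.641146) = 27.97·0.358854 = 10.0371 /hr

Final: 10.0371 /hr


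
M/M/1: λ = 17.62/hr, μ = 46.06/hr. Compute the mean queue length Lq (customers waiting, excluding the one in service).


ρ = 17.62/46.06 = 0.3825
Lq = ρ²/(1−ρ) = 0.1463/0.6175 = 0.2370

Final: 0.2370


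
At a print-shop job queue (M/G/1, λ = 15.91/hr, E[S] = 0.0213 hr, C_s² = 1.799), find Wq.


ρ = λ·E[S] = 15.91·0.0213 = 0.3389
E[S²] = E[S]²(1+C_s²) = 0.0213²·(1+1.799) = 0.001270
Wq = λ·E[S²]/(2(1−ρ)) = 15.91·0.001270/(2·0.6611) = 0.01528 hr

Final: 0.01528 hr


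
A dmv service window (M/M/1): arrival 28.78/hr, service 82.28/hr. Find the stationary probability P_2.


ρ = 28.78/82.28 = 0.3498
P_n = (1−ρ)·ρ^n = (1 − 0.3498)·0.3498^2 = 0.6502·0.122347 = 0.079552

Final: 0.079552


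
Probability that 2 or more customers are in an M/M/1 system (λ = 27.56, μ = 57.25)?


ρ = 27.56/57.25 = 0.4814
P(N ≥ n) = ρ^n = 0.4814^2 = 0.231743

Final: 0.231743


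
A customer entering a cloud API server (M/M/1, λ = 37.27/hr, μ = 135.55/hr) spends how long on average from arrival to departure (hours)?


W = 1/(μ−λ) = 1/(135.55 − 37.27) = 1/98.28 = 0.01018 hr

Final: 0.01018 hr


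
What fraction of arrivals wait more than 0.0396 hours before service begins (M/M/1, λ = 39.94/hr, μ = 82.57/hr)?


ρ = 39.94/82.57 = 0.4837
P(Wq > t) = ρ·e^{−(μ−λ)t} = 0.4837·e^{−1.6881}
= 0.4837·0.184862 = 0.089420

Final: 0.089420


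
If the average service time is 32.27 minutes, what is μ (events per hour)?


μ = 1/(service time) in consistent units.
1 hour = 60 min, so μ = 60/32.27 = 1.8593 per hour

Final: 1.8593 /hr


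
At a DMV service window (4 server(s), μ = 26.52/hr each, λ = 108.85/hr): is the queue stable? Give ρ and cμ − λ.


Total capacity cμ = 4·26.52 = 106.08/hr
ρ = λ/(cμ) = 108.85/106.08 = 1.0261
Stable ⇔ ρ < 1: NO
Spare capacity = cμ − λ = 106.08 − 108.85 = -2.77/hr

Final: ρ = 1.0261; unstable; margin = -2.77/hr


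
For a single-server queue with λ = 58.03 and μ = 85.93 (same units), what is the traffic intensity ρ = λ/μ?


ρ = λ/μ = 58.03/85.93 = 0.6753

Final: 0.6753


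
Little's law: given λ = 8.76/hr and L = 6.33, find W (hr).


W = L/λ = 6.33/8.76 = 0.7226 hr

Final: 0.7226 hr


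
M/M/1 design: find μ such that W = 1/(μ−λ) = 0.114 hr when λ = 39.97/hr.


W = 1/(μ−λ) ⇒ μ − λ = 1/W = 1/0.114 = 8.7719
μ = λ + 1/W = 39.97 + 8.7719 = 48.7419 per hr

Final: 48.7419 /hr


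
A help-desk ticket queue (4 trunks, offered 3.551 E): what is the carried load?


B(4,3.551) = 0.265602 (Erlang-B)
Carried load = a(1 − B) = 3.551·(1 − 0.265602) = 3.551·0.734398 = 2.6078 E

Final: 2.6078 Erlangs


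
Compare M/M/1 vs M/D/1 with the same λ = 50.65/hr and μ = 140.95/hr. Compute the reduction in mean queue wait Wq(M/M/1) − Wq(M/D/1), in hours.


ρ = 50.65/140.95 = 0.3593
Wq(M/M/1) = ρ/(μ−λ) = 0.3593/90.30 = 0.003979 hr
Wq(M/D/1) = ρ/(2(μ−λ)) = 0.001990 hr
Savings = 0.003979 − 0.001990 = 0.001990 hr

Final: 0.001990 hr


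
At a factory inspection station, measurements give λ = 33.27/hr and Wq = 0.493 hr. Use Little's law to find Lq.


Lq = λWq = 33.27·0.493 = 16.4021

Final: 16.4021


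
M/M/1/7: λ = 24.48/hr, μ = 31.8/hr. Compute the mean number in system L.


ρ = 24.48/31.8 = 0.7698
L = ρ[1 − (K+1)ρ^K + Kρ^(K+1)] / [(1−ρ)(1−ρ^(K+1))]
Numerator: 0.7698·(1 − 8·0.160210 + 7·0.123332) = 0.447753
Denominator: (0.2302)·(0.876668) = 0.201799
L = 0.447753/0.201799 = 2.2188

Final: 2.2188


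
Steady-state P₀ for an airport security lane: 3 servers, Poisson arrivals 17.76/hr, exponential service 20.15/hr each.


a = λ/μ = 17.76/20.15 = 0.8814; ρ = a/c = 0.2938
Σ_{k=0}^{2} a^k/k! (terms k=0..2) = 1.00000 + 0.88139 + 0.38842 = 2.26981
Tail: a^3/(3!(1−ρ)) = 0.68471/(6·0.7062) = 0.16159
P₀ = 1/(2.26981 + 0.16159) = 1/2.43141 = 0.411285

Final: 0.411285


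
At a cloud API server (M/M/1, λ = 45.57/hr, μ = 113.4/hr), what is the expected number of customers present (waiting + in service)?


ρ = λ/μ = 45.57/113.4 = 0.4019
L = ρ/(1−ρ) = 0.4019/(1 − 0.4019) = 0.4019/0.5981 = 0.6718

Final: 0.6718


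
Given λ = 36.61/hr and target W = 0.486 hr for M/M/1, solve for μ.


W = 1/(μ−λ) ⇒ μ − λ = 1/W = 1/0.486 = 2.0576
μ = λ + 1/W = 36.61 + 2.0576 = 38.6676 per hr

Final: 38.6676 /hr


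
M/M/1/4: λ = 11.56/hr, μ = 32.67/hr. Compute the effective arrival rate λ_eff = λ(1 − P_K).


ρ = 0.3538; P_K = (1−ρ)ρ^4/(1−ρ^5) = 0.010186
λ_eff = λ(1 − P_K) = 11.56·(1 − 0.010186) = 11.56·0.989814 = 11.4423 /hr

Final: 11.4423 /hr


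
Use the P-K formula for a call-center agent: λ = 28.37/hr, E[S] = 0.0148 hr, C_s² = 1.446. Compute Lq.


ρ = λ·E[S] = 28.37·0.0148 = 0.4199
Lq = ρ²(1+C_s²)/(2(1−ρ)) = 0.1763·(1+1.446)/(2·0.5801)
= 0.1763·2.4460/1.1602 = 0.37166

Final: 0.37166


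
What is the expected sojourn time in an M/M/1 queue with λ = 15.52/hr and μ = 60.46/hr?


W = 1/(μ−λ) = 1/(60.46 − 15.52) = 1/44.94 = 0.02225 hr

Final: 0.02225 hr


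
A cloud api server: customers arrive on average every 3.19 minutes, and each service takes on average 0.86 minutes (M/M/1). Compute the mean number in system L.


λ = 60/3.19 = 18.8088 /hr
μ = 60/0.86 = 69.7674 /hr
ρ = λ/μ = 18.8088/69.7674 = 0.2696
L = ρ/(1−ρ) = 0.2696/0.7304 = 0.3691

Final: 0.3691


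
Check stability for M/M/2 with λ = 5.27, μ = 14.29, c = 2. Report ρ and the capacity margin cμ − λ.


Total capacity cμ = 2·14.29 = 28.58/hr
ρ = λ/(cμ) = 5.27/28.58 = 0.1844
Stable ⇔ ρ < 1: YES
Spare capacity = cμ − λ = 28.58 − 5.27 = 23.31/hr

Final: ρ = 0.1844; stable; margin = 23.31/hr


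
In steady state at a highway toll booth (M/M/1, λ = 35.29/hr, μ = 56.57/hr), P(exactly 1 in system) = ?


ρ = 35.29/56.57 = 0.6238
P_n = (1−ρ)·ρ^n = (1 − 0.6238)·0.6238^1 = 0.3762·0.623829 = 0.234666

Final: 0.234666


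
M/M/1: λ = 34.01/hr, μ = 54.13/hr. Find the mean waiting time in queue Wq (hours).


ρ = 34.01/54.13 = 0.6283
Wq = ρ/(μ−λ) = 0.6283/(54.13 − 34.01) = 0.6283/20.12 = 0.03123 hr

Final: 0.03123 hr


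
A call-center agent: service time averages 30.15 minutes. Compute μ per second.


μ = 1/(service time) in consistent units.
1 second = 0.0166667 min, so μ = 0.0166667/30.15 = 0.0005528 per second

Final: 0.0005528 /sec


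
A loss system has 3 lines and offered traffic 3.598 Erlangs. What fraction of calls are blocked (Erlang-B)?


B(c,a) = (a^c/c!) / Σ_{k=0}^{c} a^k/k!
a^3/3! = 7.763047
Σ terms (k=0..3): 1.00000 + 3.59800 + 6.47280 + 7.76305 = 18.833849
B = 7.763047/18.833849 = 0.412186

Final: 0.412186


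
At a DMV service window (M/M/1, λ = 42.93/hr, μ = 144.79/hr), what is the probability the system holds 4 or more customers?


ρ = 42.93/144.79 = 0.2965
P(N ≥ n) = ρ^n = 0.2965^4 = 0.007728

Final: 0.007728


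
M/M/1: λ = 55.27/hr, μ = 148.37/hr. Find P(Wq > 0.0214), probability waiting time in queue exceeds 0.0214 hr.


ρ = 55.27/148.37 = 0.3725
P(Wq > t) = ρ·e^{−(μ−λ)t} = 0.3725·e^{−1.9923}
= 0.3725·0.136376 = 0.050802

Final: 0.050802


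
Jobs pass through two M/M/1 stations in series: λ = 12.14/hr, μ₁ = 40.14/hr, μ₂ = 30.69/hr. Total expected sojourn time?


Each node sees arrival rate λ = 12.14/hr (tandem ⇒ throughput preserved).
W₁ = 1/(μ₁−λ) = 1/(40.14−12.14) = 0.03571 hr
W₂ = 1/(μ₂−λ) = 1/(30.69−12.14) = 0.05391 hr
W_total = W₁ + W₂ = 0.03571 + 0.05391 = 0.08962 hr

Final: 0.08962 hr


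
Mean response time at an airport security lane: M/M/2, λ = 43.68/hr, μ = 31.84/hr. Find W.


a = 1.3719; ρ = 0.6859; P₀ = 0.186289
Lq = P₀·a^c·ρ/(c!(1−ρ)²) = 1.21900
Wq = Lq/λ = 1.21900/43.68 = 0.02791 hr
W = Wq + 1/μ = 0.02791 + 0.03141 = 0.05931 hr

Final: 0.05931 hr


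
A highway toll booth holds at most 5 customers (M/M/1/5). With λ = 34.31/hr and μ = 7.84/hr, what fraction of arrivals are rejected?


ρ = λ/μ = 34.31/7.84 = 4.3763
P_K = (1−ρ)ρ^K/(1−ρ^(K+1)) = (-3.3763·1605.178288)/(1 − 7024.702433)
= -5419.524145/-7023.702433 = 0.771605

Final: 0.771605


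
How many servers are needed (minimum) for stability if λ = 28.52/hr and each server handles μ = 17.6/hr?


Stability requires cμ > λ ⇔ c > λ/μ.
λ/μ = 28.52/17.6 = 1.6205
Minimum integer c = ⌊1.6205⌋ + 1 = 2
Check: 2·17.6 = 35.20 > 28.52, while 1·17.6 = 17.60 ≤ 28.52

Final: 2 servers


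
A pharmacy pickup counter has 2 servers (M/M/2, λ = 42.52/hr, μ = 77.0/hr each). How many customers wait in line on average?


a = λ/μ = 0.5522; ρ = a/2 = 0.2761
P₀ = 0.567271
Lq = P₀·a^c·ρ / (c!·(1−ρ)²) = 0.567271·0.30493·0.2761/(2·0.52403)
= 0.04557

Final: 0.04557


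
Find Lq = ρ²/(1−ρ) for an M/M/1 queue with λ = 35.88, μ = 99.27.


ρ = 35.88/99.27 = 0.3614
Lq = ρ²/(1−ρ) = 0.1306/0.6386 = 0.2046

Final: 0.2046


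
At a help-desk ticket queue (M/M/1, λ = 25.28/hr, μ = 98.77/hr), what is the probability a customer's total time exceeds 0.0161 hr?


W ~ Exponential(μ−λ) for M/M/1.
μ − λ = 98.77 − 25.28 = 73.4900
P(W > t) = e^{−(μ−λ)t} = e^{−1.1832} = 0.306300

Final: 0.306300


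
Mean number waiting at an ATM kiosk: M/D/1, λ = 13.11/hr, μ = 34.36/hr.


ρ = 13.11/34.36 = 0.3815
M/D/1: Lq = ρ²/(2(1−ρ)) = 0.1456/(2·0.6185) = 0.11770

Final: 0.11770


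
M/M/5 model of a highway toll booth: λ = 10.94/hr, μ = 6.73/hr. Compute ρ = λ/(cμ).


ρ = λ/(cμ) = 10.94/(5·6.73) = 10.94/33.65 = 0.3251

Final: 0.3251


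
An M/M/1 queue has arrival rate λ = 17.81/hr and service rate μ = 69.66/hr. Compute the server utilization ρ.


ρ = λ/μ = 17.81/69.66 = 0.2557

Final: 0.2557


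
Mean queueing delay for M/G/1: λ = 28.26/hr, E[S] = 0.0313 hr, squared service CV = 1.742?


ρ = λ·E[S] = 28.26·0.0313 = 0.8845
E[S²] = E[S]²(1+C_s²) = 0.0313²·(1+1.742) = 0.002686
Wq = λ·E[S²]/(2(1−ρ)) = 28.26·0.002686/(2·0.1155) = 0.32875 hr

Final: 0.32875 hr


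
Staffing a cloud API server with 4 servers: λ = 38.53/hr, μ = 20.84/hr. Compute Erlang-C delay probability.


a = λ/μ = 1.8488; ρ = a/4 = 0.4622
P₀ = 0.153455 (from M/M/c formula)
C(c,a) = [a^c/(c!(1−ρ))]·P₀ = [11.68437/(24·0.5378)]·0.153455
= 0.90528·0.153455 = 0.138920

Final: 0.138920


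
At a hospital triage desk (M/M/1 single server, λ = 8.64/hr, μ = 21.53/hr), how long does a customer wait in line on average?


ρ = 8.64/21.53 = 0.4013
Wq = ρ/(μ−λ) = 0.4013/(21.53 − 8.64) = 0.4013/12.89 = 0.03113 hr

Final: 0.03113 hr


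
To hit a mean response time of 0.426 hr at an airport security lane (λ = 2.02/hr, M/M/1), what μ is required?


W = 1/(μ−λ) ⇒ μ − λ = 1/W = 1/0.426 = 2.3474
μ = λ + 1/W = 2.02 + 2.3474 = 4.3674 per hr

Final: 4.3674 /hr


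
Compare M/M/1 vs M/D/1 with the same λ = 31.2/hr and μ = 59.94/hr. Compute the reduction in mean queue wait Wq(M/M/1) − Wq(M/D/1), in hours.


ρ = 31.2/59.94 = 0.5205
Wq(M/M/1) = ρ/(μ−λ) = 0.5205/28.74 = 0.01811 hr
Wq(M/D/1) = ρ/(2(μ−λ)) = 0.009056 hr
Savings = 0.01811 − 0.009056 = 0.009056 hr

Final: 0.009056 hr


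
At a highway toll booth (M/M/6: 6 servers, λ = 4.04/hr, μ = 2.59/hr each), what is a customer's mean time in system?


a = 1.5598; ρ = 0.2600; P₀ = 0.210101
Lq = P₀·a^c·ρ/(c!(1−ρ)²) = 0.001995
Wq = Lq/λ = 0.001995/4.04 = 0.0004939 hr
W = Wq + 1/μ = 0.0004939 + 0.38610 = 0.38659 hr

Final: 0.38659 hr


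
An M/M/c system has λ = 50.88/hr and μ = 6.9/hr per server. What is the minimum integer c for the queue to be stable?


Stability requires cμ > λ ⇔ c > λ/μ.
λ/μ = 50.88/6.9 = 7.3739
Minimum integer c = ⌊7.3739⌋ + 1 = 8
Check: 8·6.9 = 55.20 > 50.88, while 7·6.9 = 48.30 ≤ 50.88

Final: 8 servers


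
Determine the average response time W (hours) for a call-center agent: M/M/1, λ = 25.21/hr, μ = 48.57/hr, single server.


W = 1/(μ−λ) = 1/(48.57 − 25.21) = 1/23.36 = 0.04281 hr

Final: 0.04281 hr


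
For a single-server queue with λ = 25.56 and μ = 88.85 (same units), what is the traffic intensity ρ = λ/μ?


ρ = λ/μ = 25.56/88.85 = 0.2877

Final: 0.2877


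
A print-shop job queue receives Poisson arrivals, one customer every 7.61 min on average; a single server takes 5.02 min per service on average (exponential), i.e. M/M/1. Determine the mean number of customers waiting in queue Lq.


λ = 60/7.61 = 7.8844 /hr
μ = 60/5.02 = 11.9522 /hr
ρ = λ/μ = 7.8844/11.9522 = 0.6597
Lq = ρ²/(1−ρ) = 0.4351/0.3403 = 1.2786

Final: 1.2786


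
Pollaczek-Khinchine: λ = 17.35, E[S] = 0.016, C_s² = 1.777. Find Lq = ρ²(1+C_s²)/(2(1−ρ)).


ρ = λ·E[S] = 17.35·0.016 = 0.2776
Lq = ρ²(1+C_s²)/(2(1−ρ)) = 0.07706·(1+1.777)/(2·0.7224)
= 0.07706·2.7770/1.4448 = 0.14812

Final: 0.14812


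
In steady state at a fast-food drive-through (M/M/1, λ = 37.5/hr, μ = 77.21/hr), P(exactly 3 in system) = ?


ρ = 37.5/77.21 = 0.4857
P_n = (1−ρ)·ρ^n = (1 − 0.4857)·0.4857^3 = 0.5143·0.114571 = 0.058925

Final: 0.058925


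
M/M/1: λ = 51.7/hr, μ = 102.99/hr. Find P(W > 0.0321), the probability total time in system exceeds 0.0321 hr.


W ~ Exponential(μ−λ) for M/M/1.
μ − λ = 102.99 − 51.7 = 51.2900
P(W > t) = e^{−(μ−λ)t} = e^{−1.6464} = 0.192741

Final: 0.192741


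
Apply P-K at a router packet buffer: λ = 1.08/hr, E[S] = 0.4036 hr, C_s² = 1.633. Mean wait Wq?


ρ = λ·E[S] = 1.08·0.4036 = 0.4359
E[S²] = E[S]²(1+C_s²) = 0.4036²·(1+1.633) = 0.428897
Wq = λ·E[S²]/(2(1−ρ)) = 1.08·0.428897/(2·0.5641) = 0.41056 hr

Final: 0.41056 hr


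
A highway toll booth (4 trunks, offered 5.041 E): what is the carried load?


B(4,5.041) = 0.401568 (Erlang-B)
Carried load = a(1 − B) = 5.041·(1 − 0.401568) = 5.041·0.598432 = 3.0167 E

Final: 3.0167 Erlangs


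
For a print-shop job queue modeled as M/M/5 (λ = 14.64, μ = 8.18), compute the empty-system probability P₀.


a = λ/μ = 14.64/8.18 = 1.7897; ρ = a/c = 0.3579
Σ_{k=0}^{4} a^k/k! (terms k=0..4) = 1.00000 + 1.78973 + 1.60157 + 0.95546 + 0.42750 = 5.77426
Tail: a^5/(5!(1−ρ)) = 18.36280/(120·0.6421) = 0.23833
P₀ = 1/(5.77426 + 0.23833) = 1/6.01260 = 0.166317

Final: 0.166317


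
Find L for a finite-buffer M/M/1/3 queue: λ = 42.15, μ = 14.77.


ρ = 42.15/14.77 = 2.8538
L = ρ[1 − (K+1)ρ^K + Kρ^(K+1)] / [(1−ρ)(1−ρ^(K+1))]
Numerator: 2.8538·(1 − 4·23.240810 + 3·66.323637) = 305.373963
Denominator: (-1.8538)·(-65.323637) = 121.094190
L = 305.373963/121.094190 = 2.5218

Final: 2.5218


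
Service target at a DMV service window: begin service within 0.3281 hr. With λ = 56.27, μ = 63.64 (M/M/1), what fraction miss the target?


ρ = 56.27/63.64 = 0.8842
P(Wq > t) = ρ·e^{−(μ−λ)t} = 0.8842·e^{−2.4181}
= 0.8842·0.089091 = 0.078774

Final: 0.078774


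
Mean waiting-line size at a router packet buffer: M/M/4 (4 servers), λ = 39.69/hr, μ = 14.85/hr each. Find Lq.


a = λ/μ = 2.6727; ρ = a/4 = 0.6682
P₀ = 0.059402
Lq = P₀·a^c·ρ / (c!·(1−ρ)²) = 0.059402·51.02918·0.6682/(24·0.11010)
= 0.76649

Final: 0.76649


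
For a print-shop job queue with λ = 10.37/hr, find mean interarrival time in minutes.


Mean interarrival time = 1/λ = 1/10.37 hour = 0.09643 hour
In minutes: 0.09643 × 60 = 5.7859 min

Final: 5.7859 min


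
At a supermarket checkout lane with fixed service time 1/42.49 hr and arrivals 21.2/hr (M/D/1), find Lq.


ρ = 21.2/42.49 = 0.4989
M/D/1: Lq = ρ²/(2(1−ρ)) = 0.2489/(2·0.5011) = 0.24842

Final: 0.24842


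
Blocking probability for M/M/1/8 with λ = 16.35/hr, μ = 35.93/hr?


ρ = λ/μ = 16.35/35.93 = 0.4551
P_K = (1−ρ)ρ^K/(1−ρ^(K+1)) = (0.5449·0.001839)/(1 − 0.0008367)
= 0.001002/0.999163 = 0.001003

Final: 0.001003


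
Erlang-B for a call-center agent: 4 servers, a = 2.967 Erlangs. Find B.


B(c,a) = (a^c/c!) / Σ_{k=0}^{c} a^k/k!
a^4/4! = 3.228932
Σ terms (k=0..4): 1.00000 + 2.96700 + 4.40154 + 4.35313 + 3.22893 = 15.950604
B = 3.228932/15.950604 = 0.202433

Final: 0.202433


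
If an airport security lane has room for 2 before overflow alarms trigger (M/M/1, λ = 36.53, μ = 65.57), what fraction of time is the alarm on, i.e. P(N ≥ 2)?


ρ = 36.53/65.57 = 0.5571
P(N ≥ n) = ρ^n = 0.5571^2 = 0.310377

Final: 0.310377


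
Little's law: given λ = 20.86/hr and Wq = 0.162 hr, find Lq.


Lq = λWq = 20.86·0.162 = 3.3793

Final: 3.3793


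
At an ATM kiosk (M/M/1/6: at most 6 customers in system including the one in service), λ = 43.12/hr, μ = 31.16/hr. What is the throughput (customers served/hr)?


ρ = 1.3838; P_K = (1−ρ)ρ^6/(1−ρ^7) = 0.309181
λ_eff = λ(1 − P_K) = 43.12·(1 − 0.309181) = 43.12·0.690819 = 29.7881 /hr

Final: 29.7881 /hr


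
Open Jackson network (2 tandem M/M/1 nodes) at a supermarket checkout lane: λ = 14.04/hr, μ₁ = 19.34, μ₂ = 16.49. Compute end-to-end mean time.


Each node sees arrival rate λ = 14.04/hr (tandem ⇒ throughput preserved).
W₁ = 1/(μ₁−λ) = 1/(19.34−14.04) = 0.18868 hr
W₂ = 1/(μ₂−λ) = 1/(16.49−14.04) = 0.40816 hr
W_total = W₁ + W₂ = 0.18868 + 0.40816 = 0.59684 hr

Final: 0.59684 hr


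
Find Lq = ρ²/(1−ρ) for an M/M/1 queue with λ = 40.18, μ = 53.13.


ρ = 40.18/53.13 = 0.7563
Lq = ρ²/(1−ρ) = 0.5719/0.2437 = 2.3464

Final: 2.3464


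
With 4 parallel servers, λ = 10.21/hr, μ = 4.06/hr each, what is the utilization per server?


ρ = λ/(cμ) = 10.21/(4·4.06) = 10.21/16.24 = 0.6287

Final: 0.6287


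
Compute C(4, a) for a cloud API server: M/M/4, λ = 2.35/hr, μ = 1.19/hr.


a = λ/μ = 1.9748; ρ = a/4 = 0.4937
P₀ = 0.134051 (from M/M/c formula)
C(c,a) = [a^c/(c!(1−ρ))]·P₀ = [15.20840/(24·0.5063)]·0.134051
= 1.25159·0.134051 = 0.167777

Final: 0.167777


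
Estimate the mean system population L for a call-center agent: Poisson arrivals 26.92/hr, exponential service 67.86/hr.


ρ = λ/μ = 26.92/67.86 = 0.3967
L = ρ/(1−ρ) = 0.3967/(1 − 0.3967) = 0.3967/0.6033 = 0.6575

Final: 0.6575


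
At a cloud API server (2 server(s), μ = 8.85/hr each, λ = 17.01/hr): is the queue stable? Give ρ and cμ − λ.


Total capacity cμ = 2·8.85 = 17.70/hr
ρ = λ/(cμ) = 17.01/17.70 = 0.9610
Stable ⇔ ρ < 1: YES
Spare capacity = cμ − λ = 17.70 − 17.01 = 0.69/hr

Final: ρ = 0.9610; stable; margin = 0.69/hr


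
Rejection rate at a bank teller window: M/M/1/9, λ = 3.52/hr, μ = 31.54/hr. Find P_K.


ρ = λ/μ = 3.52/31.54 = 0.1116
P_K = (1−ρ)ρ^K/(1−ρ^(K+1)) = (0.8884·0.000000002686)/(1 − 2.998e-10)
= 0.000000002386/1.000000 = 0.000000002386

Final: 0.000000002386


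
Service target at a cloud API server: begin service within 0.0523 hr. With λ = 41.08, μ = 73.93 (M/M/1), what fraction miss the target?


ρ = 41.08/73.93 = 0.5557
P(Wq > t) = ρ·e^{−(μ−λ)t} = 0.5557·e^{−1.7181}
= 0.5557·0.179415 = 0.099694

Final: 0.099694


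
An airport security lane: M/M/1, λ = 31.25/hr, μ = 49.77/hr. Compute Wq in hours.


ρ = 31.25/49.77 = 0.6279
Wq = ρ/(μ−λ) = 0.6279/(49.77 − 31.25) = 0.6279/18.52 = 0.03390 hr

Final: 0.03390 hr


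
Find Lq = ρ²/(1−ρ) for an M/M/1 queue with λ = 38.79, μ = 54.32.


ρ = 38.79/54.32 = 0.7141
Lq = ρ²/(1−ρ) = 0.5099/0.2859 = 1.7836

Final: 1.7836


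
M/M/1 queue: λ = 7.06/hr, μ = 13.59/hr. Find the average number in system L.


ρ = λ/μ = 7.06/13.59 = 0.5195
L = ρ/(1−ρ) = 0.5195/(1 − 0.5195) = 0.5195/0.4805 = 1.0812

Final: 1.0812


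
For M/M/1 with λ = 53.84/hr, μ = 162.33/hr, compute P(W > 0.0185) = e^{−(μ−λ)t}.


W ~ Exponential(μ−λ) for M/M/1.
μ − λ = 162.33 − 53.84 = 108.4900
P(W > t) = e^{−(μ−λ)t} = e^{−2.0071} = 0.134383

Final: 0.134383


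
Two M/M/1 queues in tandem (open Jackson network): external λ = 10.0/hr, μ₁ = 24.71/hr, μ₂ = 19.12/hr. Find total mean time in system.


Each node sees arrival rate λ = 10.0/hr (tandem ⇒ throughput preserved).
W₁ = 1/(μ₁−λ) = 1/(24.71−10.0) = 0.06798 hr
W₂ = 1/(μ₂−λ) = 1/(19.12−10.0) = 0.10965 hr
W_total = W₁ + W₂ = 0.06798 + 0.10965 = 0.17763 hr

Final: 0.17763 hr


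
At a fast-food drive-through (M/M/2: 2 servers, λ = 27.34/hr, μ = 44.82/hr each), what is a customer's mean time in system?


a = 0.6100; ρ = 0.3050; P₀ = 0.532570
Lq = P₀·a^c·ρ/(c!(1−ρ)²) = 0.06256
Wq = Lq/λ = 0.06256/27.34 = 0.002288 hr
W = Wq + 1/μ = 0.002288 + 0.02231 = 0.02460 hr

Final: 0.02460 hr


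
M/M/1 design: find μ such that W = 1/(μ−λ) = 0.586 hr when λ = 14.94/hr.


W = 1/(μ−λ) ⇒ μ − λ = 1/W = 1/0.586 = 1.7065
μ = λ + 1/W = 14.94 + 1.7065 = 16.6465 per hr

Final: 16.6465 /hr


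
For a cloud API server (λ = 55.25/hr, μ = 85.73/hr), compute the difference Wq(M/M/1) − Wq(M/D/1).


ρ = 55.25/85.73 = 0.6445
Wq(M/M/1) = ρ/(μ−λ) = 0.6445/30.48 = 0.02114 hr
Wq(M/D/1) = ρ/(2(μ−λ)) = 0.01057 hr
Savings = 0.02114 − 0.01057 = 0.01057 hr

Final: 0.01057 hr


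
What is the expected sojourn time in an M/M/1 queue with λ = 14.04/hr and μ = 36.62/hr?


W = 1/(μ−λ) = 1/(36.62 − 14.04) = 1/22.58 = 0.04429 hr

Final: 0.04429 hr


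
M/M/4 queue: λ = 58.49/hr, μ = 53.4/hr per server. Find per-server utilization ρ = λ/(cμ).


ρ = λ/(cμ) = 58.49/(4·53.4) = 58.49/213.60 = 0.2738

Final: 0.2738


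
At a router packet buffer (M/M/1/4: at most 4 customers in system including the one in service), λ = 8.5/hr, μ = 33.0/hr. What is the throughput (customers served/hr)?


ρ = 0.2576; P_K = (1−ρ)ρ^4/(1−ρ^5) = 0.003272
λ_eff = λ(1 − P_K) = 8.5·(1 − 0.003272) = 8.5·0.996728 = 8.4722 /hr

Final: 8.4722 /hr


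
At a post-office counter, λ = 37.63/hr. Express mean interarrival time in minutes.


Mean interarrival time = 1/λ = 1/37.63 hour = 0.02657 hour
In minutes: 0.02657 × 60 = 1.5945 min

Final: 1.5945 min


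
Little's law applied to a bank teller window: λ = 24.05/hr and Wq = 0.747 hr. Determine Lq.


Lq = λWq = 24.05·0.747 = 17.9654

Final: 17.9654


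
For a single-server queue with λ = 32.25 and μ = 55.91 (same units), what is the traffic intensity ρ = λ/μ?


ρ = λ/μ = 32.25/55.91 = 0.5768

Final: 0.5768


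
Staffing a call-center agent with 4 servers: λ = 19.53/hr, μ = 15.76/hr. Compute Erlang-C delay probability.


a = λ/μ = 1.2392; ρ = a/4 = 0.3098
P₀ = 0.288470 (from M/M/c formula)
C(c,a) = [a^c/(c!(1−ρ))]·P₀ = [2.35822/(24·0.6902)]·0.288470
= 0.14236·0.288470 = 0.041068

Final: 0.041068


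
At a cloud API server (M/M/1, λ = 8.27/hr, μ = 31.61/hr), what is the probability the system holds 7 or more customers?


ρ = 8.27/31.61 = 0.2616
P(N ≥ n) = ρ^n = 0.2616^7 = 0.00008390

Final: 0.00008390
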